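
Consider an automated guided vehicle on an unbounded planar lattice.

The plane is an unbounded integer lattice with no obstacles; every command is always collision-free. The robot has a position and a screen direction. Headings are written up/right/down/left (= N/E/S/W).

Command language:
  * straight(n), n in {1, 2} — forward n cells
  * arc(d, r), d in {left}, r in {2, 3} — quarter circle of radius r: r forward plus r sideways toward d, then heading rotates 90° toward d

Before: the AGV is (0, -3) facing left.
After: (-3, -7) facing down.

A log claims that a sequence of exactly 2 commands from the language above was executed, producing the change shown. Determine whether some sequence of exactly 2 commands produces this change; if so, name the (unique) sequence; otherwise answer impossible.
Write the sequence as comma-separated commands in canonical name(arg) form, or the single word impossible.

arc(left, 3), straight(1)

key: cell and facing (now S) both changed — the 2 commands mix motion and turning
initial: (0, -3) facing left
1. arc(left, 3) → (-3, -6) facing down
2. straight(1) → (-3, -7) facing down
uniquely the one of 16 2-step routes that fits.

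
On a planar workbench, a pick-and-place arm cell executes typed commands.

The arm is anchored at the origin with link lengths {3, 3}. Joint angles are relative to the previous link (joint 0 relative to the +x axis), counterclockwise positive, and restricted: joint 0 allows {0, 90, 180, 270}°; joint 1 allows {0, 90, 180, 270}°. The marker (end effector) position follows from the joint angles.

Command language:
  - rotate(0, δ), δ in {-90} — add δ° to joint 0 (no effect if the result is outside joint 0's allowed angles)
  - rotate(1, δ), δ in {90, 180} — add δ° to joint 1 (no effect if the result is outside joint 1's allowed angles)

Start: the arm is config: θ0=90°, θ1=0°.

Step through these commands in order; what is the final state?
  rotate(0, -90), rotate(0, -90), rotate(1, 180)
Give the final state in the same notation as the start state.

begin: config: θ0=90°, θ1=0°
[1] after rotate(0, -90): config: θ0=0°, θ1=0°
[2] after rotate(0, -90): config: θ0=270°, θ1=0°
[3] after rotate(1, 180): config: θ0=270°, θ1=180°

config: θ0=270°, θ1=180°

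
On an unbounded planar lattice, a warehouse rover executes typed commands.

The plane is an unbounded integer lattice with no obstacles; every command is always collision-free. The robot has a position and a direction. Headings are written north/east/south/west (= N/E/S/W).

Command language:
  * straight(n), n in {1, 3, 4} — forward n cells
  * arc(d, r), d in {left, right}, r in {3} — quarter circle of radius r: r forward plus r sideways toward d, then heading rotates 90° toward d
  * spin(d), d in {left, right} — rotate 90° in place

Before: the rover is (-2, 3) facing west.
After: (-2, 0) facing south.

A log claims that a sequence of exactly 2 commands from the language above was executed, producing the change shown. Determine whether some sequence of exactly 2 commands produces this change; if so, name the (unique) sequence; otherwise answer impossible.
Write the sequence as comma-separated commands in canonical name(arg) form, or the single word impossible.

spin(left), straight(3)

key: position moved to (-2,0) AND the heading swung to S — translation plus rotation needed
start: (-2, 3) facing west
t=1 spin(left) ⇒ (-2, 3) facing south
t=2 straight(3) ⇒ (-2, 0) facing south
all 49 alternatives checked — unique.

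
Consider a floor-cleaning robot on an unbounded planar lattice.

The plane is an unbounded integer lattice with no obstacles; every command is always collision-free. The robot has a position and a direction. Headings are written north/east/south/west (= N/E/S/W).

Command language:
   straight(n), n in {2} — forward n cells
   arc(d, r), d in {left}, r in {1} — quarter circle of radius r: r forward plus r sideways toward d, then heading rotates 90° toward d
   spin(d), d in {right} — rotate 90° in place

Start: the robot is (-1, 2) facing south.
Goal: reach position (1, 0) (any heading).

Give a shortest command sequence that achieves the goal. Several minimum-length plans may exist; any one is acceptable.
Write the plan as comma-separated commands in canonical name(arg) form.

straight(2), arc(left, 1), arc(left, 1)

from: (-1, 2) facing south
t=1 straight(2) ⇒ (-1, 0) facing south
t=2 arc(left, 1) ⇒ (0, -1) facing east
t=3 arc(left, 1) ⇒ (1, 0) facing north
shorter routes all fall short; 3 is best.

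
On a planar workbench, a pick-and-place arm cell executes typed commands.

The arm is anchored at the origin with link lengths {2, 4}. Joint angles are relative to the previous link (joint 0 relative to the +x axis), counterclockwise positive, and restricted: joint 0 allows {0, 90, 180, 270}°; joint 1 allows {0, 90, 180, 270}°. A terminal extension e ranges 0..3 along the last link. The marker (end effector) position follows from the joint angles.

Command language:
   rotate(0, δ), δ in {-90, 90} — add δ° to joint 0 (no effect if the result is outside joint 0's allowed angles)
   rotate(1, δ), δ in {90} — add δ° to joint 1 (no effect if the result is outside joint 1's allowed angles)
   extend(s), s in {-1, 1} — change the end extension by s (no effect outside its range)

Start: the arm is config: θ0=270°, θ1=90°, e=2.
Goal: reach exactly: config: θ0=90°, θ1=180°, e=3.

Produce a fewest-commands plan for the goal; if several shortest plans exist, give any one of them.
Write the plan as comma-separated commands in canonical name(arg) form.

start: config: θ0=270°, θ1=90°, e=2
1. rotate(1, 90) → config: θ0=270°, θ1=180°, e=2
2. extend(1) → config: θ0=270°, θ1=180°, e=3
3. rotate(0, 90) → config: θ0=0°, θ1=180°, e=3
4. rotate(0, 90) → config: θ0=90°, θ1=180°, e=3
minimal: 4 command(s), checked below 4.

rotate(1, 90), extend(1), rotate(0, 90), rotate(0, 90)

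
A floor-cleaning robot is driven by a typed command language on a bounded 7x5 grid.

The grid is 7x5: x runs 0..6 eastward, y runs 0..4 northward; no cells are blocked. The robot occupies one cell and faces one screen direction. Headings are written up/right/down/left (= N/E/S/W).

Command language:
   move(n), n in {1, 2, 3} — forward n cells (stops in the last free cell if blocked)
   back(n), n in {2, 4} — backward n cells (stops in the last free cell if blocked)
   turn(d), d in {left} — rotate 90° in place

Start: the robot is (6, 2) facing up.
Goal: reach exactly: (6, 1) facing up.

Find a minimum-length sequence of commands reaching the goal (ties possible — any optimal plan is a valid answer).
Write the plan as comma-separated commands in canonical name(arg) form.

start: (6, 2) facing up
t=1 move(1) ⇒ (6, 3) facing up
t=2 back(2) ⇒ (6, 1) facing up
nothing shorter than 2 reaches the goal.

move(1), back(2)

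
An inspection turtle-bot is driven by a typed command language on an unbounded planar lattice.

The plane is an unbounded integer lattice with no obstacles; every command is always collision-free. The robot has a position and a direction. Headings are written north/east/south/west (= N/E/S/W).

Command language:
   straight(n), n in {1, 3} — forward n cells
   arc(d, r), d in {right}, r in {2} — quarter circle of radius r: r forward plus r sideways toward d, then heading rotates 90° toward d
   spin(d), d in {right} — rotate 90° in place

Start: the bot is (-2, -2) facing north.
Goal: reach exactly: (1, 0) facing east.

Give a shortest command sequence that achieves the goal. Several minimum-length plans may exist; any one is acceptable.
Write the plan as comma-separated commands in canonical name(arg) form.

arc(right, 2), straight(1)

from: (-2, -2) facing north
1. arc(right, 2) → (0, 0) facing east
2. straight(1) → (1, 0) facing east
shorter routes all fall short; 2 is best.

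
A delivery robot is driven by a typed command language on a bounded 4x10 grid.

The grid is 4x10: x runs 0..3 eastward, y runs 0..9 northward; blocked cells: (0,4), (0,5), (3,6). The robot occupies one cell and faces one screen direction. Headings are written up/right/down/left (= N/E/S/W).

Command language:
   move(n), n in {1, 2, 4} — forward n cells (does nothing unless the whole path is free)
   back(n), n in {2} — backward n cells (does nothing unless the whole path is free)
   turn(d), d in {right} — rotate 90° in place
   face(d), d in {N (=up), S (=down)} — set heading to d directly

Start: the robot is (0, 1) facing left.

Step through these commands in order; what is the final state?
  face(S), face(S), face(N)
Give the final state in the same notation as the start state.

(0, 1) facing up

t0: (0, 1) facing left
t=1 face(S) ⇒ (0, 1) facing down
t=2 face(S) ⇒ (0, 1) facing down
t=3 face(N) ⇒ (0, 1) facing up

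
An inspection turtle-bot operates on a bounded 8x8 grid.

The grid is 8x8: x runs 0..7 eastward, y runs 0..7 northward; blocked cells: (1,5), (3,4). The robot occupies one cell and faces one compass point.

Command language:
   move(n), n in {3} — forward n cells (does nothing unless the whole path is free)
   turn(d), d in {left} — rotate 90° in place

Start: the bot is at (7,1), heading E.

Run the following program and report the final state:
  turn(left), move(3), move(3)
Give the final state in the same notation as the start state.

at (7,7), heading N

start: at (7,1), heading E
step 1 (turn(left)): at (7,1), heading N
step 2 (move(3)): at (7,4), heading N
step 3 (move(3)): at (7,7), heading N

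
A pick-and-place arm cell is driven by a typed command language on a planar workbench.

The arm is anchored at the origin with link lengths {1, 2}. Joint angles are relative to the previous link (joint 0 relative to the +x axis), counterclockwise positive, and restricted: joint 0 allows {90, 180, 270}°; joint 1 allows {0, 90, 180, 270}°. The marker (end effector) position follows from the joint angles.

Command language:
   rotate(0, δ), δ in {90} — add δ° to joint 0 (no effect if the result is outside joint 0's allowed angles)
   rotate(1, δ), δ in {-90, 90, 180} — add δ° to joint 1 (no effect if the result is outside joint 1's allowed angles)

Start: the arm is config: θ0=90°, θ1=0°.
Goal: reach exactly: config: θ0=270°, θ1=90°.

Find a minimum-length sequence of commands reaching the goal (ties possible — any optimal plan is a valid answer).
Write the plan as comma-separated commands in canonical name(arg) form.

t0: config: θ0=90°, θ1=0°
step 1 (rotate(0, 90)): config: θ0=180°, θ1=0°
step 2 (rotate(0, 90)): config: θ0=270°, θ1=0°
step 3 (rotate(1, 90)): config: θ0=270°, θ1=90°
shorter routes all fall short; 3 is best.

rotate(0, 90), rotate(0, 90), rotate(1, 90)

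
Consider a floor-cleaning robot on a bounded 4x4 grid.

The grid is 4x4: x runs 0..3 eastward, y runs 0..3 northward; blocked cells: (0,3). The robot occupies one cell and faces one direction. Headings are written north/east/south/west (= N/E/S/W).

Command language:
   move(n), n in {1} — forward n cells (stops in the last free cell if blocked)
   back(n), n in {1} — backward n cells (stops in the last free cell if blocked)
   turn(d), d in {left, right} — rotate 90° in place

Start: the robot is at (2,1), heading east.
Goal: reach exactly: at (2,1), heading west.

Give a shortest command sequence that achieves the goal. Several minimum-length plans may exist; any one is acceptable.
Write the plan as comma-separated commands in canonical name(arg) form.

begin: at (2,1), heading east
step 1 (turn(left)): at (2,1), heading north
step 2 (turn(left)): at (2,1), heading west
shorter routes all fall short; 2 is best.

turn(left), turn(left)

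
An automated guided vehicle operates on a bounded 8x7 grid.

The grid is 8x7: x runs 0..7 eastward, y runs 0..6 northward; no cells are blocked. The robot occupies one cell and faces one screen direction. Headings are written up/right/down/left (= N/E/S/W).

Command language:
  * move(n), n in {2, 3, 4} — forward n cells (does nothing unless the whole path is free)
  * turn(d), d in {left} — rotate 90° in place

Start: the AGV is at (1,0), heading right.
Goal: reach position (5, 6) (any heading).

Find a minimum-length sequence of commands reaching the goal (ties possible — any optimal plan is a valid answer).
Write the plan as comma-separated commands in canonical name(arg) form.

move(4), turn(left), move(2), move(4)

t0: at (1,0), heading right
step 1 (move(4)): at (5,0), heading right
step 2 (turn(left)): at (5,0), heading up
step 3 (move(2)): at (5,2), heading up
step 4 (move(4)): at (5,6), heading up
shorter routes all fall short; 4 is best.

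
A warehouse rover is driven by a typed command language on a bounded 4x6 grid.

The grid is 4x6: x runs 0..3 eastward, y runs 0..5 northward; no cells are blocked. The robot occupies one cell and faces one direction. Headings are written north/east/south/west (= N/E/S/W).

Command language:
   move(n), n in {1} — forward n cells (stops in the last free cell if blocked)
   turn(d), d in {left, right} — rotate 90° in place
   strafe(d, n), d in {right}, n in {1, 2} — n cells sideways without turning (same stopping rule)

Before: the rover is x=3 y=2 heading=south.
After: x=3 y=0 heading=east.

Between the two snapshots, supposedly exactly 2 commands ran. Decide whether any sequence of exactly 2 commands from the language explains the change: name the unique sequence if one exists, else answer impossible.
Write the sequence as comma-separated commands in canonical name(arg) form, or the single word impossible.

key: cell and facing (now E) both changed — the 2 commands mix motion and turning
begin: x=3 y=2 heading=south
step 1 (turn(left)): x=3 y=2 heading=east
step 2 (strafe(right, 2)): x=3 y=0 heading=east
uniquely the one of 25 2-step routes that fits.

turn(left), strafe(right, 2)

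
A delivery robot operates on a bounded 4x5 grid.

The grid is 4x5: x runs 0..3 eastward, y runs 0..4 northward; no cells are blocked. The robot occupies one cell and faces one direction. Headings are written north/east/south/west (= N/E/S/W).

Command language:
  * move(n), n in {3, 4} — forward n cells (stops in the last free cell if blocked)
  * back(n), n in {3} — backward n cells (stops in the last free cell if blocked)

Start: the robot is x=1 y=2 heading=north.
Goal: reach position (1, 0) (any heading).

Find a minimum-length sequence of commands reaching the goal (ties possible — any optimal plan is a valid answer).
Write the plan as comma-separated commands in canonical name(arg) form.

t0: x=1 y=2 heading=north
1. back(3) → x=1 y=0 heading=north
nothing shorter than 1 reaches the goal.

back(3)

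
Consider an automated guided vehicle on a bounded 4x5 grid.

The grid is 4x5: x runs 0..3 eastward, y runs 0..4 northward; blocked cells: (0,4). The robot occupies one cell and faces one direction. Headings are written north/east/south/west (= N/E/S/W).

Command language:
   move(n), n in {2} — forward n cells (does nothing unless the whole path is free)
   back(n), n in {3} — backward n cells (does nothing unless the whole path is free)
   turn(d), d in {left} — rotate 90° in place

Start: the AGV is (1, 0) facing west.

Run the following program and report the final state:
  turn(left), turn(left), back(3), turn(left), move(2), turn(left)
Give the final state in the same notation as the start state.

begin: (1, 0) facing west
step 1 (turn(left)): (1, 0) facing south
step 2 (turn(left)): (1, 0) facing east
step 3 (back(3)): (1, 0) facing east
step 4 (turn(left)): (1, 0) facing north
step 5 (move(2)): (1, 2) facing north
step 6 (turn(left)): (1, 2) facing west

(1, 2) facing west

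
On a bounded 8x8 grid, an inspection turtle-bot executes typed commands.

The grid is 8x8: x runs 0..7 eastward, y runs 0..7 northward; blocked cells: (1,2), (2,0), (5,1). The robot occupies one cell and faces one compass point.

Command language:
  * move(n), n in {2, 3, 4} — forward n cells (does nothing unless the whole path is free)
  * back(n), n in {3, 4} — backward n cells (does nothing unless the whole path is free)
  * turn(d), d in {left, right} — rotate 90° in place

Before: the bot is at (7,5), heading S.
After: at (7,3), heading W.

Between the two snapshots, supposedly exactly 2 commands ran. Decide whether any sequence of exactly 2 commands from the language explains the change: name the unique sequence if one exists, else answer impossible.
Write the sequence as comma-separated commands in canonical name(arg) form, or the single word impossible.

move(2), turn(right)

key: position moved to (7,3) AND the heading swung to W — translation plus rotation needed
from: at (7,5), heading S
t=1 move(2) ⇒ at (7,3), heading S
t=2 turn(right) ⇒ at (7,3), heading W
all 49 alternatives checked — unique.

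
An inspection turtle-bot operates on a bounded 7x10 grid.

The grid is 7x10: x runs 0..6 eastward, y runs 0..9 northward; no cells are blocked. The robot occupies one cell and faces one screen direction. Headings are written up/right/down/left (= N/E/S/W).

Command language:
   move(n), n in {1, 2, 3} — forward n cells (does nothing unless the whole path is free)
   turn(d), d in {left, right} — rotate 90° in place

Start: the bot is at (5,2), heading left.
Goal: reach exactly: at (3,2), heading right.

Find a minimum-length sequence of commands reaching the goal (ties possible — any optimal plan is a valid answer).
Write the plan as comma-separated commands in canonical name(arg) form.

t0: at (5,2), heading left
t=1 move(2) ⇒ at (3,2), heading left
t=2 turn(left) ⇒ at (3,2), heading down
t=3 turn(left) ⇒ at (3,2), heading right
nothing shorter than 3 reaches the goal.

move(2), turn(left), turn(left)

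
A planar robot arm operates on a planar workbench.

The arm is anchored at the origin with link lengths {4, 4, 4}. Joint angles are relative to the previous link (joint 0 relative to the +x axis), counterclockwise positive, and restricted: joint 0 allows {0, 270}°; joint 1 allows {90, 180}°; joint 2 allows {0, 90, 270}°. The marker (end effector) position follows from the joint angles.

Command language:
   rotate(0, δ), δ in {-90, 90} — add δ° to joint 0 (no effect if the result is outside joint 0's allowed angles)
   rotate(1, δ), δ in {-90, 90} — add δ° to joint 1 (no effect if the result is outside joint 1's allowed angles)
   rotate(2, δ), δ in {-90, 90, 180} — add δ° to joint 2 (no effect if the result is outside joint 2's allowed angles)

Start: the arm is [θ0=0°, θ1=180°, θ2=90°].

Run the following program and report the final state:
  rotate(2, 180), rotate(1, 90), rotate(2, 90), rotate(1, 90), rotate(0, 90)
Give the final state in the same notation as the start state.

[θ0=0°, θ1=180°, θ2=0°]

initial: [θ0=0°, θ1=180°, θ2=90°]
step 1 (rotate(2, 180)): [θ0=0°, θ1=180°, θ2=270°]
step 2 (rotate(1, 90)): [θ0=0°, θ1=180°, θ2=270°]
step 3 (rotate(2, 90)): [θ0=0°, θ1=180°, θ2=0°]
step 4 (rotate(1, 90)): [θ0=0°, θ1=180°, θ2=0°]
step 5 (rotate(0, 90)): [θ0=0°, θ1=180°, θ2=0°]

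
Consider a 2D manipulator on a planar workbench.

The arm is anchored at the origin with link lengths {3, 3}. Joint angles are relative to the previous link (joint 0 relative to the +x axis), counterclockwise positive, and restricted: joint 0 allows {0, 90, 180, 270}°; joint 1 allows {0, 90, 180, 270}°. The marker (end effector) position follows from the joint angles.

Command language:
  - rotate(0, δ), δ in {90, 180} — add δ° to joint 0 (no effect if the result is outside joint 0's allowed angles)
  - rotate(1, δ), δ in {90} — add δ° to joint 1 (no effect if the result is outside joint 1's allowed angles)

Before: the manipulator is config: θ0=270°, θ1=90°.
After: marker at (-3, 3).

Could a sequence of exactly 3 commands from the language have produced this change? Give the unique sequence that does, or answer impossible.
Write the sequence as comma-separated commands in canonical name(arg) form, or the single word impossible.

initial: config: θ0=270°, θ1=90°
t=1 rotate(0, 180) ⇒ config: θ0=90°, θ1=90°
t=2 rotate(0, 180) ⇒ config: θ0=270°, θ1=90°
t=3 rotate(0, 180) ⇒ config: θ0=90°, θ1=90°
no other 3-command option fits: unique.

rotate(0, 180), rotate(0, 180), rotate(0, 180)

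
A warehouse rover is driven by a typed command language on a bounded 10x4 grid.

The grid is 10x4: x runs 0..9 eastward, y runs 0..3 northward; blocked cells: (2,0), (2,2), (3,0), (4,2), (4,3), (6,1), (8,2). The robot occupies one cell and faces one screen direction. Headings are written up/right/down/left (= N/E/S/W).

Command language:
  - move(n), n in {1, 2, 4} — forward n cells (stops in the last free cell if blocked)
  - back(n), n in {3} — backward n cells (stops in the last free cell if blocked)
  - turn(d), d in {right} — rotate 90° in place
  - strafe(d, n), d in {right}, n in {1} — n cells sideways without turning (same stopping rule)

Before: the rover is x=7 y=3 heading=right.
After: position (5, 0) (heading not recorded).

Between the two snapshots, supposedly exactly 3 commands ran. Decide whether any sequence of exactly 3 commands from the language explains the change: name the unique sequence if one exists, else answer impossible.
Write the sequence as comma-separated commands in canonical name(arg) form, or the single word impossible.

back(3), turn(right), move(4)

key: order matters: swapping back(3) and move(4) lands elsewhere
t0: x=7 y=3 heading=right
[1] after back(3): x=5 y=3 heading=right
[2] after turn(right): x=5 y=3 heading=down
[3] after move(4): x=5 y=0 heading=down
no other 3-command option fits: unique.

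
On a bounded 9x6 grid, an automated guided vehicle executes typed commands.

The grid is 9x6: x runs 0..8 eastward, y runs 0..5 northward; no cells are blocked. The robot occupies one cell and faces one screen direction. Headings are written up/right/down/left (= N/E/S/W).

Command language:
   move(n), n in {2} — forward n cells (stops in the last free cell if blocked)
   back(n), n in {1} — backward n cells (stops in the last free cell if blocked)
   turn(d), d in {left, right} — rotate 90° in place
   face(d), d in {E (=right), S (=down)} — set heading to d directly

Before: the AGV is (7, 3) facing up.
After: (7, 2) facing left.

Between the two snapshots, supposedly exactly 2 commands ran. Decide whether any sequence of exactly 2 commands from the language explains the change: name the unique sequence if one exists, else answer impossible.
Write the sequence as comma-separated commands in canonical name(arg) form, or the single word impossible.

back(1), turn(left)

key: position moved to (7,2) AND the heading swung to W — translation plus rotation needed
begin: (7, 3) facing up
t=1 back(1) ⇒ (7, 2) facing up
t=2 turn(left) ⇒ (7, 2) facing left
no rival 2-sequence matches.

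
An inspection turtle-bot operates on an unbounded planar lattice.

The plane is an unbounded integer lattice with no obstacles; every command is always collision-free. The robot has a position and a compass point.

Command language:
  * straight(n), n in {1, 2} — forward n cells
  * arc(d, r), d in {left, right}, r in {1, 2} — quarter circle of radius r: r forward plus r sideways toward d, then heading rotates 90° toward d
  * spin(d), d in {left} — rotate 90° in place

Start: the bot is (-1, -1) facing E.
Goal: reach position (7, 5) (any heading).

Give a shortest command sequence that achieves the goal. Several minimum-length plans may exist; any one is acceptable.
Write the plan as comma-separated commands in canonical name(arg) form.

begin: (-1, -1) facing E
1. arc(left, 2) → (1, 1) facing N
2. arc(right, 2) → (3, 3) facing E
3. straight(2) → (5, 3) facing E
4. arc(left, 2) → (7, 5) facing N
nothing shorter than 4 reaches the goal.

arc(left, 2), arc(right, 2), straight(2), arc(left, 2)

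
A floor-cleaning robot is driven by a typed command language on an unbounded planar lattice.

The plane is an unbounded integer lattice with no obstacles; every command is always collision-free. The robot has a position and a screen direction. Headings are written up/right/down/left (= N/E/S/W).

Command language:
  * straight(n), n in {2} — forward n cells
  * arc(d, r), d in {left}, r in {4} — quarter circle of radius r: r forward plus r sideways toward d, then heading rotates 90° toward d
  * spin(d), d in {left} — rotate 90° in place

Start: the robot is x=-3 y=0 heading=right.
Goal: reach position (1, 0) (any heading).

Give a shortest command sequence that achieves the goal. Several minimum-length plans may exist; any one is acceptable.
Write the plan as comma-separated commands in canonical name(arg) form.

begin: x=-3 y=0 heading=right
[1] after straight(2): x=-1 y=0 heading=right
[2] after straight(2): x=1 y=0 heading=right
no 1-step plan works, so 2 is optimal.

straight(2), straight(2)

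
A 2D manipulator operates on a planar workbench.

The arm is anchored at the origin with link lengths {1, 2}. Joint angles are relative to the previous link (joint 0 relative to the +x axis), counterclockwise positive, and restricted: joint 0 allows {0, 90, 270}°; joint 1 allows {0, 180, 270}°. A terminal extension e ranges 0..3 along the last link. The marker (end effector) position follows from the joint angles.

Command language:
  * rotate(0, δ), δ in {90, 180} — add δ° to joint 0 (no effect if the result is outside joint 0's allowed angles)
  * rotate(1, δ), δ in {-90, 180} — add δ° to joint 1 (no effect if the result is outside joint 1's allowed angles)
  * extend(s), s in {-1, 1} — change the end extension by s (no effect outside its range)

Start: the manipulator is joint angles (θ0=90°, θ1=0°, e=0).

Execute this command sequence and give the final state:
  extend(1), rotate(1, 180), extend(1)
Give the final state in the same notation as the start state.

begin: joint angles (θ0=90°, θ1=0°, e=0)
1. extend(1) → joint angles (θ0=90°, θ1=0°, e=1)
2. rotate(1, 180) → joint angles (θ0=90°, θ1=180°, e=1)
3. extend(1) → joint angles (θ0=90°, θ1=180°, e=2)

joint angles (θ0=90°, θ1=180°, e=2)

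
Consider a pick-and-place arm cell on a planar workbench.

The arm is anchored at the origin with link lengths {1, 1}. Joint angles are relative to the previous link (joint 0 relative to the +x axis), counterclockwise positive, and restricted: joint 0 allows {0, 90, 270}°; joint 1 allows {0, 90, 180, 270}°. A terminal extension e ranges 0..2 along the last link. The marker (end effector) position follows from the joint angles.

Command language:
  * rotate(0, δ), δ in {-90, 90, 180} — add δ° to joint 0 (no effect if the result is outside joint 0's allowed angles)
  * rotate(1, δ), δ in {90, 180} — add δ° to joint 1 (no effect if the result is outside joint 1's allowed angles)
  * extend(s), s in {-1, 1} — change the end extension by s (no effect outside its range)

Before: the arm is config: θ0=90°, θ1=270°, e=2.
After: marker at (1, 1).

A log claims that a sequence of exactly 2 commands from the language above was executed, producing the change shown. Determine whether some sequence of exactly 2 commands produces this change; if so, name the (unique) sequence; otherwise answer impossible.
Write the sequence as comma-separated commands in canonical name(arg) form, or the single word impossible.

t0: config: θ0=90°, θ1=270°, e=2
t=1 extend(-1) ⇒ config: θ0=90°, θ1=270°, e=1
t=2 extend(-1) ⇒ config: θ0=90°, θ1=270°, e=0
uniquely the one of 49 2-step routes that fits.

extend(-1), extend(-1)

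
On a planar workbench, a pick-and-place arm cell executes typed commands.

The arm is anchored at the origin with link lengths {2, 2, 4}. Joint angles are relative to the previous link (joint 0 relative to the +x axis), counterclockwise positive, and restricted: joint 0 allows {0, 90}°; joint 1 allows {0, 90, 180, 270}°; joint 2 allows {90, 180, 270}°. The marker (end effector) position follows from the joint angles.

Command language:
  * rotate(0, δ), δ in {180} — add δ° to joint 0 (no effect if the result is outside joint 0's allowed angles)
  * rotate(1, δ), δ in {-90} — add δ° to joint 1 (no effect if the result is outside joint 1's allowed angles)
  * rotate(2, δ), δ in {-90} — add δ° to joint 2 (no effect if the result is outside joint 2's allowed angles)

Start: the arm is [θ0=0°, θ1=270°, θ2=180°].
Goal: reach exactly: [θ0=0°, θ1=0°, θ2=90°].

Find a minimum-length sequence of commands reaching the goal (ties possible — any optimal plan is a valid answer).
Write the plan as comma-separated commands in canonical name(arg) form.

rotate(2, -90), rotate(1, -90), rotate(1, -90), rotate(1, -90)

start: [θ0=0°, θ1=270°, θ2=180°]
step 1 (rotate(2, -90)): [θ0=0°, θ1=270°, θ2=90°]
step 2 (rotate(1, -90)): [θ0=0°, θ1=180°, θ2=90°]
step 3 (rotate(1, -90)): [θ0=0°, θ1=90°, θ2=90°]
step 4 (rotate(1, -90)): [θ0=0°, θ1=0°, θ2=90°]
minimal: 4 command(s), checked below 4.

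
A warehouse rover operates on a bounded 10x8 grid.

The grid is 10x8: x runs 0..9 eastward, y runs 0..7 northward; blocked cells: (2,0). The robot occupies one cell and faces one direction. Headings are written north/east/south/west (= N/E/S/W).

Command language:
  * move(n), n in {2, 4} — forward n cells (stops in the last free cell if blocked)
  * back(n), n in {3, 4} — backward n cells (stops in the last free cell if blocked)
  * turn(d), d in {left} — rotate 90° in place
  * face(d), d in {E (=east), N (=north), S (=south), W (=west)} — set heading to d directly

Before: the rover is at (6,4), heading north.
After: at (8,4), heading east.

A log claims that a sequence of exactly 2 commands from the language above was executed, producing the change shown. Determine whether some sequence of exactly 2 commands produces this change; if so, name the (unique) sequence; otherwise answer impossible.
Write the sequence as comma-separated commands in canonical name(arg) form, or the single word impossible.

face(E), move(2)

key: order matters: swapping face(E) and move(2) lands elsewhere
start: at (6,4), heading north
step 1 (face(E)): at (6,4), heading east
step 2 (move(2)): at (8,4), heading east
no other 2-command option fits: unique.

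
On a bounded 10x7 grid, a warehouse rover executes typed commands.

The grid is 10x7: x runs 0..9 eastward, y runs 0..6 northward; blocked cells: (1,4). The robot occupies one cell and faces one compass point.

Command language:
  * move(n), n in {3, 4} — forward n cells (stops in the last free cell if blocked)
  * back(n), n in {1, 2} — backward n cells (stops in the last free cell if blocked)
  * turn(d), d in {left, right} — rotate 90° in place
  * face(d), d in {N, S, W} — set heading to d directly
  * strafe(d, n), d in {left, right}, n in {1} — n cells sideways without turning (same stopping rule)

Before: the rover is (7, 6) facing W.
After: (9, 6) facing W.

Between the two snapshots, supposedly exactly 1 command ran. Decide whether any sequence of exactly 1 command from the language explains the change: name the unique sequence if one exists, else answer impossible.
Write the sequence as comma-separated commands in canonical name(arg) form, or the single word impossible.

back(2)

key: heading stays W — the single command does not turn
initial: (7, 6) facing W
step 1 (back(2)): (9, 6) facing W
no other 1-command option fits: unique.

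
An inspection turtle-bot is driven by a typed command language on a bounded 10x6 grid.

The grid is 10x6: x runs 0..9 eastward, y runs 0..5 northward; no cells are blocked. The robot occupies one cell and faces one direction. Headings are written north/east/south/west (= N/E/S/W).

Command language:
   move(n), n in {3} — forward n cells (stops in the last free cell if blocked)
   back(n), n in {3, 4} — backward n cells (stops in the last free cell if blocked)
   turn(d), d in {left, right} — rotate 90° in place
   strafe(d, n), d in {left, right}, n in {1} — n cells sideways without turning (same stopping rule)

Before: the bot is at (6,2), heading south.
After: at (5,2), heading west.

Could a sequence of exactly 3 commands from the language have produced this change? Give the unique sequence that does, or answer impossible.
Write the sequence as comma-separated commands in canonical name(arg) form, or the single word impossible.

every 3-command combo misses the target.

impossible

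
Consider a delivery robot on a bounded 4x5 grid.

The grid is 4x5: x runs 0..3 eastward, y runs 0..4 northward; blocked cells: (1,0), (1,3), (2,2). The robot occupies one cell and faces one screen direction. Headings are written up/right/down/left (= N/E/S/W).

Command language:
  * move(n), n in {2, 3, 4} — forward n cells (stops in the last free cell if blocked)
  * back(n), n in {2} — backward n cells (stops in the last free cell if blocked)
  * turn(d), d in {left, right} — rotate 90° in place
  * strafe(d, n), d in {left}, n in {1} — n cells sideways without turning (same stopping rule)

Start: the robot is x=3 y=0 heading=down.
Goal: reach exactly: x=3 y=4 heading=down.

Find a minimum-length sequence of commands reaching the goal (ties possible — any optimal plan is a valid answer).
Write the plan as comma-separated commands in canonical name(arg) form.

begin: x=3 y=0 heading=down
step 1 (back(2)): x=3 y=2 heading=down
step 2 (back(2)): x=3 y=4 heading=down
shorter routes all fall short; 2 is best.

back(2), back(2)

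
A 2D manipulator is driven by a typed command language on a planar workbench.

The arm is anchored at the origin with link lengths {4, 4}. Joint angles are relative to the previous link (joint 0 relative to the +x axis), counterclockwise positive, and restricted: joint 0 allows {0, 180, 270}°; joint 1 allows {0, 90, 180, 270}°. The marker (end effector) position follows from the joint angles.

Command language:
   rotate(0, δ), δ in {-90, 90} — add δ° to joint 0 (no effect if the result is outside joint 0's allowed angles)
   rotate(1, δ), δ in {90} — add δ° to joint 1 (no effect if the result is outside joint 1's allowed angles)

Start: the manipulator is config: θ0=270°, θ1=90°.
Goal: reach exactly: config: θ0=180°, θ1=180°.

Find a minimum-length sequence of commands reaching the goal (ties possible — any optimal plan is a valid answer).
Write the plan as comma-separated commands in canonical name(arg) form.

rotate(1, 90), rotate(0, -90)

t0: config: θ0=270°, θ1=90°
1. rotate(1, 90) → config: θ0=270°, θ1=180°
2. rotate(0, -90) → config: θ0=180°, θ1=180°
minimal: 2 command(s), checked below 2.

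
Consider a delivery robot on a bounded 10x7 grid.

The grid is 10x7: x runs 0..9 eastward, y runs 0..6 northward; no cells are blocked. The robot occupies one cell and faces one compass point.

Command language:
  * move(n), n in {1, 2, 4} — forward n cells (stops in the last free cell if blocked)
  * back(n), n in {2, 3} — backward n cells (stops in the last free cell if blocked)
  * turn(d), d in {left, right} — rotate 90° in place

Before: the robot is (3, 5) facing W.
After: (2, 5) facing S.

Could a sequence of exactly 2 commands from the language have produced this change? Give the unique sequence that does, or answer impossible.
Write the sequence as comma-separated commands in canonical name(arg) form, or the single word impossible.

move(1), turn(left)

key: running turn(left) before move(1) would end elsewhere — order is forced
start: (3, 5) facing W
step 1 (move(1)): (2, 5) facing W
step 2 (turn(left)): (2, 5) facing S
no rival 2-sequence matches.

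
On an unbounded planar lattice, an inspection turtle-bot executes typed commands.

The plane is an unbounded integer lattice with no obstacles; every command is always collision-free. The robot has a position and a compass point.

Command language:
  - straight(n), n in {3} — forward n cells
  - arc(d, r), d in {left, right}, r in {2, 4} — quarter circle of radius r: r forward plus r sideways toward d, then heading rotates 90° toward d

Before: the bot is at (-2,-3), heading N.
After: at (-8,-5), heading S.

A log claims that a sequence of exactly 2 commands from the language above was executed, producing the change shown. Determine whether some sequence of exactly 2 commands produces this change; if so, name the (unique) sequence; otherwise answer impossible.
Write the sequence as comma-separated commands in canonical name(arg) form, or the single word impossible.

key: cell and facing (now S) both changed — the 2 commands mix motion and turning
start: at (-2,-3), heading N
t=1 arc(left, 2) ⇒ at (-4,-1), heading W
t=2 arc(left, 4) ⇒ at (-8,-5), heading S
no rival 2-sequence matches.

arc(left, 2), arc(left, 4)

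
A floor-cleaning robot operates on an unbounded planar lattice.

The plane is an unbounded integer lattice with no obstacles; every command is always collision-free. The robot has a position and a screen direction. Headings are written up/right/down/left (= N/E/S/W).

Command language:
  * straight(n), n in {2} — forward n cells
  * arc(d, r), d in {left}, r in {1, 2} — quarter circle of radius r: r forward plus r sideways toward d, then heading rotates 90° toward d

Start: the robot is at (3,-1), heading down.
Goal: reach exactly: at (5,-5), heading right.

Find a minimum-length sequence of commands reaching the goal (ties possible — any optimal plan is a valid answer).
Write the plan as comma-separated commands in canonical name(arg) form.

begin: at (3,-1), heading down
[1] after straight(2): at (3,-3), heading down
[2] after arc(left, 2): at (5,-5), heading right
no 1-step plan works, so 2 is optimal.

straight(2), arc(left, 2)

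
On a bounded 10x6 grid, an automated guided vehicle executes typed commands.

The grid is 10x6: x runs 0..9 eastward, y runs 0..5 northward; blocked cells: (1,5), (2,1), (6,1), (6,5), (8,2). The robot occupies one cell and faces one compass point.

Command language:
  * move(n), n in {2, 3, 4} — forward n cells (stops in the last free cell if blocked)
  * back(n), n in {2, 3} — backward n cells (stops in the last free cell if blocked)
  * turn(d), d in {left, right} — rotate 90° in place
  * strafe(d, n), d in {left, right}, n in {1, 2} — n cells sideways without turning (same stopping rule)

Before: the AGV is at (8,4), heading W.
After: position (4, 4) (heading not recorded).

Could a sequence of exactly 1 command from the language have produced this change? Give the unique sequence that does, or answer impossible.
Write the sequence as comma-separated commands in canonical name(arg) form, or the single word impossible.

move(4)

from: at (8,4), heading W
1. move(4) → at (4,4), heading W
no other 1-command option fits: unique.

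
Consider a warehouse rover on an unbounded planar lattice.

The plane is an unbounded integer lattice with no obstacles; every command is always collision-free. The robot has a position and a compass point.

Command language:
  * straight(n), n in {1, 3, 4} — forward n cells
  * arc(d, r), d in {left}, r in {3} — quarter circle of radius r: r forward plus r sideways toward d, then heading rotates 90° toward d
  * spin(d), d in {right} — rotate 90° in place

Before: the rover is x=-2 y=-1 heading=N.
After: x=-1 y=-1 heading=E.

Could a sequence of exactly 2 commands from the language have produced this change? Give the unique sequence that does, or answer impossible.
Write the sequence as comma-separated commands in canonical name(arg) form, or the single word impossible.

spin(right), straight(1)

key: running straight(1) before spin(right) would end elsewhere — order is forced
start: x=-2 y=-1 heading=N
step 1 (spin(right)): x=-2 y=-1 heading=E
step 2 (straight(1)): x=-1 y=-1 heading=E
uniquely the one of 25 2-step routes that fits.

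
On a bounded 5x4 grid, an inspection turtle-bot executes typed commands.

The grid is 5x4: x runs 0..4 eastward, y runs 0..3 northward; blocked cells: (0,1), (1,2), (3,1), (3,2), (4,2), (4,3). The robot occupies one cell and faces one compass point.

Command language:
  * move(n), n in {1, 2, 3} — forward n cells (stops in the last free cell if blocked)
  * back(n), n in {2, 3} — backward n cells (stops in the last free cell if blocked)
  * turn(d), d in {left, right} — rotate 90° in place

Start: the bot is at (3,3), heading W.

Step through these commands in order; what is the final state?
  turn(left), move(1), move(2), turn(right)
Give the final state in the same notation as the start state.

begin: at (3,3), heading W
step 1 (turn(left)): at (3,3), heading S
step 2 (move(1)): at (3,3), heading S
step 3 (move(2)): at (3,3), heading S
step 4 (turn(right)): at (3,3), heading W

at (3,3), heading W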